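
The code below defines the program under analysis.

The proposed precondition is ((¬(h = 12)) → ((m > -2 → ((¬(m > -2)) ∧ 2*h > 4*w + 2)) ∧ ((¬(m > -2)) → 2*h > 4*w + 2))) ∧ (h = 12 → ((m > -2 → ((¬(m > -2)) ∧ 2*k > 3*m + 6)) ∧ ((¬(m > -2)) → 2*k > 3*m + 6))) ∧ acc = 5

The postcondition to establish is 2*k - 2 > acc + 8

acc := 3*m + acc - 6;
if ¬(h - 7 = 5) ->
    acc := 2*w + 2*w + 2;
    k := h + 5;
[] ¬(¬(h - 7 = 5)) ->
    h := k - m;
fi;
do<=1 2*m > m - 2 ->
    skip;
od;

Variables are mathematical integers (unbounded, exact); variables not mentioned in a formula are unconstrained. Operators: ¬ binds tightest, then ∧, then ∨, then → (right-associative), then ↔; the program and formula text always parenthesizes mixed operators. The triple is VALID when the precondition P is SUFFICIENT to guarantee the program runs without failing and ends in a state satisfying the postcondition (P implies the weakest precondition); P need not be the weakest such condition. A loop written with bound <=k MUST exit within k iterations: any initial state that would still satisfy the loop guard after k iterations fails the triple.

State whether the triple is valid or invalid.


Working backward. After the program, the postcondition 2*k - 2 > acc + 8 must hold; in canonical form it is 2*k > acc + 10.
Before the loop (bound <=1), unroll the exhaustion recursion (WP_0 = exit-now case; WP_j = one more guarded iteration, up to j = 1):
  WP_0: (¬(m > -2)) ∧ 2*k > acc + 10
  WP_1: (m > -2 → ((¬(m > -2)) ∧ 2*k > acc + 10)) ∧ ((¬(m > -2)) → 2*k > acc + 10)
So before the loop: (m > -2 → ((¬(m > -2)) ∧ 2*k > acc + 10)) ∧ ((¬(m > -2)) → 2*k > acc + 10)
Then branch requires (m > -2 → ((¬(m > -2)) ∧ 2*h > 4*w + 2)) ∧ ((¬(m > -2)) → 2*h > 4*w + 2); else branch requires (m > -2 → ((¬(m > -2)) ∧ 2*k > acc + 10)) ∧ ((¬(m > -2)) → 2*k > acc + 10).
Before the if: ((¬(h = 12)) → ((m > -2 → ((¬(m > -2)) ∧ 2*h > 4*w + 2)) ∧ ((¬(m > -2)) → 2*h > 4*w + 2))) ∧ (h = 12 → ((m > -2 → ((¬(m > -2)) ∧ 2*k > acc + 10)) ∧ ((¬(m > -2)) → 2*k > acc + 10)))
Before acc := 3*m + acc - 6: ((¬(h = 12)) → ((m > -2 → ((¬(m > -2)) ∧ 2*h > 4*w + 2)) ∧ ((¬(m > -2)) → 2*h > 4*w + 2))) ∧ (h = 12 → ((m > -2 → ((¬(m > -2)) ∧ 2*k > acc + 3*m + 4)) ∧ ((¬(m > -2)) → 2*k > acc + 3*m + 4)))
The weakest precondition is ((¬(h = 12)) → ((m > -2 → ((¬(m > -2)) ∧ 2*h > 4*w + 2)) ∧ ((¬(m > -2)) → 2*h > 4*w + 2))) ∧ (h = 12 → ((m > -2 → ((¬(m > -2)) ∧ 2*k > acc + 3*m + 4)) ∧ ((¬(m > -2)) → 2*k > acc + 3*m + 4))).
Check whether ((¬(h = 12)) → ((m > -2 → ((¬(m > -2)) ∧ 2*h > 4*w + 2)) ∧ ((¬(m > -2)) → 2*h > 4*w + 2))) ∧ (h = 12 → ((m > -2 → ((¬(m > -2)) ∧ 2*k > 3*m + 6)) ∧ ((¬(m > -2)) → 2*k > 3*m + 6))) ∧ acc = 5 implies it.
Countermodel: at the initial state acc = 5, h = 12, k = -1, m = -3, w = 0, the precondition holds but the weakest precondition fails.
Answer: invalid


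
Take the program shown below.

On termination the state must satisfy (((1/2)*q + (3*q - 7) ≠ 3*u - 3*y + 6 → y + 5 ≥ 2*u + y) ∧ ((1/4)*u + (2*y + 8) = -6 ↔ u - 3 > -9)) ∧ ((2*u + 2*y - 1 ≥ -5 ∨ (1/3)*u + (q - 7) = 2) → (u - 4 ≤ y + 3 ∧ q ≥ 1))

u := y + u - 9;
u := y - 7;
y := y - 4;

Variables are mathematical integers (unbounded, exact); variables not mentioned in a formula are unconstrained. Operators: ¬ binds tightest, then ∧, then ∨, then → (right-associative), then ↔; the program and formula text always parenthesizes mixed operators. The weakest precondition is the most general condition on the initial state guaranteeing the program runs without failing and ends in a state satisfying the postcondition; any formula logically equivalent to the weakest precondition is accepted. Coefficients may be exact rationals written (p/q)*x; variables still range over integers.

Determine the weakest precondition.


Working backward. After the program, the postcondition (((1/2)*q + (3*q - 7) ≠ 3*u - 3*y + 6 → y + 5 ≥ 2*u + y) ∧ ((1/4)*u + (2*y + 8) = -6 ↔ u - 3 > -9)) ∧ ((2*u + 2*y - 1 ≥ -5 ∨ (1/3)*u + (q - 7) = 2) → (u - 4 ≤ y + 3 ∧ q ≥ 1)) must hold; in canonical form it is ((7/2)*q + 3*y ≠ 3*u + 13 → 2*u ≤ 5) ∧ ((1/4)*u + 2*y = -14 ↔ u > -6) ∧ ((2*u + 2*y ≥ -4 ∨ q + (1/3)*u = 9) → (u ≤ y + 7 ∧ q ≥ 1)).
Before y := y - 4: ((7/2)*q + 3*y ≠ 3*u + 25 → 2*u ≤ 5) ∧ ((1/4)*u + 2*y = -6 ↔ u > -6) ∧ ((2*u + 2*y ≥ 4 ∨ q + (1/3)*u = 9) → (u ≤ y + 3 ∧ q ≥ 1))
Before u := y - 7: ((7/2)*q ≠ 4 → 2*y ≤ 19) ∧ ((9/4)*y = -17/4 ↔ y > 1) ∧ ((4*y ≥ 18 ∨ q + (1/3)*y = 34/3) → q ≥ 1)
Before u := y + u - 9: ((7/2)*q ≠ 4 → 2*y ≤ 19) ∧ ((9/4)*y = -17/4 ↔ y > 1) ∧ ((4*y ≥ 18 ∨ q + (1/3)*y = 34/3) → q ≥ 1)
Answer: WP = ((7/2)*q ≠ 4 → 2*y ≤ 19) ∧ ((9/4)*y = -17/4 ↔ y > 1) ∧ ((4*y ≥ 18 ∨ q + (1/3)*y = 34/3) → q ≥ 1)


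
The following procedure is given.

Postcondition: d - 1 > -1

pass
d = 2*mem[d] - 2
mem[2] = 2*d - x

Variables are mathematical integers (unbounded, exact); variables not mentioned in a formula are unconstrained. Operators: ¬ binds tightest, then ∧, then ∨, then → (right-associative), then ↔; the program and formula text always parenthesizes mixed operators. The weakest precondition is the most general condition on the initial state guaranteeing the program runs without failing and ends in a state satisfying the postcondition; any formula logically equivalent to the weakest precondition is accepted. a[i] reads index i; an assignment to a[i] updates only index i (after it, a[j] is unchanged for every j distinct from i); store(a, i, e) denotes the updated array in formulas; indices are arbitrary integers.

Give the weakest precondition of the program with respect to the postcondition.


Working backward. After the program, the postcondition d - 1 > -1 must hold; in canonical form it is d > 0.
Before mem[2] := 2*d - x: d > 0
Before d := 2*mem[d] - 2: 2*mem[d] > 2
Before skip: 2*mem[d] > 2
Answer: WP = 2*mem[d] > 2


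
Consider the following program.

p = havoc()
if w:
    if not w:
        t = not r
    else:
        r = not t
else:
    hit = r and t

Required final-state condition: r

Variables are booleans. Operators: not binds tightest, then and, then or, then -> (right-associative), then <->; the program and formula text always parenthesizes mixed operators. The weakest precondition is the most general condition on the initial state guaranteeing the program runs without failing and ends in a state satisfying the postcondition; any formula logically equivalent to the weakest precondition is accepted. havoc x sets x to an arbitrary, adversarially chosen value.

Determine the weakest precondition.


Working backward. After the program, r must hold.
Then branch requires ((not w) -> r) and (w -> (not t)); else branch requires r.
Before the if: (w -> (((not w) -> r) and (w -> (not t)))) and ((not w) -> r)
Before havoc p: (w -> (((not w) -> r) and (w -> (not t)))) and ((not w) -> r)
Answer: WP = (w -> (((not w) -> r) and (w -> (not t)))) and ((not w) -> r)


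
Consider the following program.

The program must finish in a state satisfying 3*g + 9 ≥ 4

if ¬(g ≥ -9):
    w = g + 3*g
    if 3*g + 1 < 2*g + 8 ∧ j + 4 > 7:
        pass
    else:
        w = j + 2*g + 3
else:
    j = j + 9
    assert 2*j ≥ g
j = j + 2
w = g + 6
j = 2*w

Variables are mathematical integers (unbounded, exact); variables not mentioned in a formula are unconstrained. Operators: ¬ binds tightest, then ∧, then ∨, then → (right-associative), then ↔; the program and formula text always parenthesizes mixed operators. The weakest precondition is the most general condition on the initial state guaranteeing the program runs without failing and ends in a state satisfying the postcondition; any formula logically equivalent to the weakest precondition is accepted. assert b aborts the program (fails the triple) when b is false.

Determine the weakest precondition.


Working backward. After the program, the postcondition 3*g + 9 ≥ 4 must hold; in canonical form it is 3*g ≥ -5.
Before j := 2*w: 3*g ≥ -5
Before w := g + 6: 3*g ≥ -5
Before j := j + 2: 3*g ≥ -5
Then branch requires ((g < 7 ∧ j > 3) → 3*g ≥ -5) ∧ ((¬(g < 7 ∧ j > 3)) → 3*g ≥ -5); else branch requires 2*j ≥ g - 18 ∧ 3*g ≥ -5.
Before the if: ((¬(g ≥ -9)) → (((g < 7 ∧ j > 3) → 3*g ≥ -5) ∧ ((¬(g < 7 ∧ j > 3)) → 3*g ≥ -5))) ∧ (g ≥ -9 → (2*j ≥ g - 18 ∧ 3*g ≥ -5))
Answer: WP = ((¬(g ≥ -9)) → (((g < 7 ∧ j > 3) → 3*g ≥ -5) ∧ ((¬(g < 7 ∧ j > 3)) → 3*g ≥ -5))) ∧ (g ≥ -9 → (2*j ≥ g - 18 ∧ 3*g ≥ -5))


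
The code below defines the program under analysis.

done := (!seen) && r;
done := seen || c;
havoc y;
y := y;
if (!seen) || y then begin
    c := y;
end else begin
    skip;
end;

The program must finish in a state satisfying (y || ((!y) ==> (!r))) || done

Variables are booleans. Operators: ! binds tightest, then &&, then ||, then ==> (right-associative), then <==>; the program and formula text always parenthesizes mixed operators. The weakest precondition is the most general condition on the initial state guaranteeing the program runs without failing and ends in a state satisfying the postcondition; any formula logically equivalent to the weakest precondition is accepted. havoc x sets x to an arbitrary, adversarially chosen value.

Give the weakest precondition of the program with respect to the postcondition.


Working backward. After the program, the postcondition (y || ((!y) ==> (!r))) || done must hold; in canonical form it is y || ((!y) ==> (!r)) || done.
Then branch requires y || ((!y) ==> (!r)) || done; else branch requires y || ((!y) ==> (!r)) || done.
Before the if: (((!seen) || y) ==> (y || ((!y) ==> (!r)) || done)) && ((!((!seen) || y)) ==> (y || ((!y) ==> (!r)) || done))
Before y := y: (((!seen) || y) ==> (y || ((!y) ==> (!r)) || done)) && ((!((!seen) || y)) ==> (y || ((!y) ==> (!r)) || done))
Before havoc y: ((!seen) ==> ((!r) || done)) && (seen ==> ((!r) || done))
Before done := seen || c: ((!seen) ==> ((!r) || seen || c)) && (seen ==> ((!r) || seen || c))
Before done := (!seen) && r: ((!seen) ==> ((!r) || seen || c)) && (seen ==> ((!r) || seen || c))
Answer: WP = ((!seen) ==> ((!r) || seen || c)) && (seen ==> ((!r) || seen || c))


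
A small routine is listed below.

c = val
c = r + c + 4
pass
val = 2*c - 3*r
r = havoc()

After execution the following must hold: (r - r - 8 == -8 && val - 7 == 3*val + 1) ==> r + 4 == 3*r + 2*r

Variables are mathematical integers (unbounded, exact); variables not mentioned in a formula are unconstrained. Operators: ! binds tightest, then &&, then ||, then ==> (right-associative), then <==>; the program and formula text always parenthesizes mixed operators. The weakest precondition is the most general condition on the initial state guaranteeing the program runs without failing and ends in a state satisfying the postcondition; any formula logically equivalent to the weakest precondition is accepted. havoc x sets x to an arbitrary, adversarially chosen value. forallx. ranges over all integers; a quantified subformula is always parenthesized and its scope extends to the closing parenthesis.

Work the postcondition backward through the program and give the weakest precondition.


Working backward. After the program, the postcondition (r - r - 8 == -8 && val - 7 == 3*val + 1) ==> r + 4 == 3*r + 2*r must hold; in canonical form it is 2*val == -8 ==> 4*r == 4.
Before havoc r: forall r_1. (2*val == -8 ==> 4*r_1 == 4)
Before val := 2*c - 3*r: forall r_1. (4*c == 6*r - 8 ==> 4*r_1 == 4)
Before skip: forall r_1. (4*c == 6*r - 8 ==> 4*r_1 == 4)
Before c := r + c + 4: forall r_1. (4*c == 2*r - 24 ==> 4*r_1 == 4)
Before c := val: forall r_1. (4*val == 2*r - 24 ==> 4*r_1 == 4)
Answer: WP = forall r_1. (4*val == 2*r - 24 ==> 4*r_1 == 4)


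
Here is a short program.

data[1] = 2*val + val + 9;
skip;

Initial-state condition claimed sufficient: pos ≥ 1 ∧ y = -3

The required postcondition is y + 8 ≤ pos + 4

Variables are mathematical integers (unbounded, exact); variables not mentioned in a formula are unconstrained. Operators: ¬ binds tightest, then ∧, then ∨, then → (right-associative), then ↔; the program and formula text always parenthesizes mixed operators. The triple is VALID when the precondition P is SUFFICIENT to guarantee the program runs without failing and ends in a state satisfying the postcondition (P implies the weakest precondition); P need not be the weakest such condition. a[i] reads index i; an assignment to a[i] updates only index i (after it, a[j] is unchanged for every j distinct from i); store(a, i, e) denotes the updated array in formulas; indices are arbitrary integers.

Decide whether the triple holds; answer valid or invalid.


Working backward. After the program, the postcondition y + 8 ≤ pos + 4 must hold; in canonical form it is y ≤ pos - 4.
Before skip: y ≤ pos - 4
Before data[1] := 2*val + val + 9: y ≤ pos - 4
The weakest precondition is y ≤ pos - 4.
Check whether pos ≥ 1 ∧ y = -3 implies it.
Every state satisfying the precondition satisfies the weakest precondition: the implication holds.
Answer: valid


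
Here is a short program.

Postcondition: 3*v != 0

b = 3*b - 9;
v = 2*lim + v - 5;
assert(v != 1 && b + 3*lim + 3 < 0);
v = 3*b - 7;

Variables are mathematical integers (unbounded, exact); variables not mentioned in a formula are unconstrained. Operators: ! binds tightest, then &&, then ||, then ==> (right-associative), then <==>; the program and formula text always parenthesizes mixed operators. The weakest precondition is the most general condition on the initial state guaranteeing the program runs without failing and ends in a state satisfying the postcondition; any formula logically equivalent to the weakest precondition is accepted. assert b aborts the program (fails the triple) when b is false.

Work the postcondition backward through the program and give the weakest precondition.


Working backward. After the program, 3*v != 0 must hold.
Before v := 3*b - 7: 9*b != 21
Before assert v != 1 && b + 3*lim + 3 < 0: v != 1 && b + 3*lim < -3 && 9*b != 21
Before v := 2*lim + v - 5: 2*lim + v != 6 && b + 3*lim < -3 && 9*b != 21
Before b := 3*b - 9: 2*lim + v != 6 && 3*b + 3*lim < 6 && 27*b != 102
Answer: WP = 2*lim + v != 6 && 3*b + 3*lim < 6 && 27*b != 102


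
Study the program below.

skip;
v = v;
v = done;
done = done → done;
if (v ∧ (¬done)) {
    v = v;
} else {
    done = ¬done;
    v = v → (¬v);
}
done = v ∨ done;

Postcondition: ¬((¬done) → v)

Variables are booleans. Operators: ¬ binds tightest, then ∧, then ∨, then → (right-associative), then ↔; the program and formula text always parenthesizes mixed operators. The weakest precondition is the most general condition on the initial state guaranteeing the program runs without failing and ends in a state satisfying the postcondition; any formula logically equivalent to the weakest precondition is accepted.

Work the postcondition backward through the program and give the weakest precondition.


Working backward. After the program, ¬((¬done) → v) must hold.
Before done := v ∨ done: ¬((¬(v ∨ done)) → v)
Then branch requires ¬((¬(v ∨ done)) → v); else branch requires ¬((¬((v → (¬v)) ∨ (¬done))) → (v → (¬v))).
Before the if: ((v ∧ (¬done)) → (¬((¬(v ∨ done)) → v))) ∧ ((¬(v ∧ (¬done))) → (¬((¬((v → (¬v)) ∨ (¬done))) → (v → (¬v)))))
Before done := done → done: ¬((¬(v → (¬v))) → (v → (¬v)))
Before v := done: ¬((¬(done → (¬done))) → (done → (¬done)))
Before v := v: ¬((¬(done → (¬done))) → (done → (¬done)))
Before skip: ¬((¬(done → (¬done))) → (done → (¬done)))
Answer: WP = ¬((¬(done → (¬done))) → (done → (¬done)))


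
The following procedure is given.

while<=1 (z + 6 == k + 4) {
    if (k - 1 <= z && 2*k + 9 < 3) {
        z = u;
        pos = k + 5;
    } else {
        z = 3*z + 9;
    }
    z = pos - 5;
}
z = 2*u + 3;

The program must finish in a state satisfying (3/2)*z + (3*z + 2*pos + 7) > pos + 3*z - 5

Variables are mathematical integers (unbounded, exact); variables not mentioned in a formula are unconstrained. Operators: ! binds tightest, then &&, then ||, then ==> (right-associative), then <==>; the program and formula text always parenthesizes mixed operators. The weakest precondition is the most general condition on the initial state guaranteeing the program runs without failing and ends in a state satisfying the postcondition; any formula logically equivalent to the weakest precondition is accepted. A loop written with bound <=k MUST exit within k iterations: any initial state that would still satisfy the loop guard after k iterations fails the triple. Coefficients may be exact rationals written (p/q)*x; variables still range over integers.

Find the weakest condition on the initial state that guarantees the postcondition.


Working backward. After the program, the postcondition (3/2)*z + (3*z + 2*pos + 7) > pos + 3*z - 5 must hold; in canonical form it is pos + (3/2)*z > -12.
Before z := 2*u + 3: pos + 3*u > -33/2
Before the loop (bound <=1), unroll the exhaustion recursion (WP_0 = exit-now case; WP_j = one more guarded iteration, up to j = 1):
  WP_0: (!(z == k - 2)) && pos + 3*u > -33/2
  WP_1: (z == k - 2 ==> (((k <= z + 1 && 2*k < -6) ==> k + 3*u > -43/2) && ((!(k <= z + 1 && 2*k < -6)) ==> ((!(pos == k + 3)) && pos + 3*u > -33/2)))) && ((!(z == k - 2)) ==> pos + 3*u > -33/2)
So before the loop: (z == k - 2 ==> (((k <= z + 1 && 2*k < -6) ==> k + 3*u > -43/2) && ((!(k <= z + 1 && 2*k < -6)) ==> ((!(pos == k + 3)) && pos + 3*u > -33/2)))) && ((!(z == k - 2)) ==> pos + 3*u > -33/2)
Answer: WP = (z == k - 2 ==> (((k <= z + 1 && 2*k < -6) ==> k + 3*u > -43/2) && ((!(k <= z + 1 && 2*k < -6)) ==> ((!(pos == k + 3)) && pos + 3*u > -33/2)))) && ((!(z == k - 2)) ==> pos + 3*u > -33/2)


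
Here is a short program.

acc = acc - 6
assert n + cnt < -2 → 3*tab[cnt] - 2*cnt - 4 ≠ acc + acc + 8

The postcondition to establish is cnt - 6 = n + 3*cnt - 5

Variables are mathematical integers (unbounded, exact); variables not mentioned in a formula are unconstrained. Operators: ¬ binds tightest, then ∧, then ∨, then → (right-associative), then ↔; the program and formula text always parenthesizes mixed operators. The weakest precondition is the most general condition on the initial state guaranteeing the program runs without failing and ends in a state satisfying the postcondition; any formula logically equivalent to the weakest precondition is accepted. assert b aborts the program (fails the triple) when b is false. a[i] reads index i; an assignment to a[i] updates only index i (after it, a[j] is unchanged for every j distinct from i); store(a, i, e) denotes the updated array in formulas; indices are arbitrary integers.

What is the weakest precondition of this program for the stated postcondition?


Working backward. After the program, the postcondition cnt - 6 = n + 3*cnt - 5 must hold; in canonical form it is 2*cnt + n = -1.
Before assert n + cnt < -2 → 3*tab[cnt] - 2*cnt - 4 ≠ acc + acc + 8: (cnt + n < -2 → 3*tab[cnt] ≠ 2*acc + 2*cnt + 12) ∧ 2*cnt + n = -1
Before acc := acc - 6: (cnt + n < -2 → 3*tab[cnt] ≠ 2*acc + 2*cnt) ∧ 2*cnt + n = -1
Answer: WP = (cnt + n < -2 → 3*tab[cnt] ≠ 2*acc + 2*cnt) ∧ 2*cnt + n = -1


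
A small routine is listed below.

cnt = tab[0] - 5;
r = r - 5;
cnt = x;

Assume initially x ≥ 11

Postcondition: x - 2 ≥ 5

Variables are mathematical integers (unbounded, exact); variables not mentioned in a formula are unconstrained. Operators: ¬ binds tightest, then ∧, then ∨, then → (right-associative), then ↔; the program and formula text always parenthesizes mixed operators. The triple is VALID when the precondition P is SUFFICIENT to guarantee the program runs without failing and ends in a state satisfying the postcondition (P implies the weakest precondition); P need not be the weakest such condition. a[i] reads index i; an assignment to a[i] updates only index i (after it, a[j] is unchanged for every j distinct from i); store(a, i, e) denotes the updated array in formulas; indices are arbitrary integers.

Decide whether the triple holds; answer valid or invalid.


Working backward. After the program, the postcondition x - 2 ≥ 5 must hold; in canonical form it is x ≥ 7.
Before cnt := x: x ≥ 7
Before r := r - 5: x ≥ 7
Before cnt := tab[0] - 5: x ≥ 7
The weakest precondition is x ≥ 7.
Check whether x ≥ 11 implies it.
Every state satisfying the precondition satisfies the weakest precondition: the implication holds.
Answer: valid


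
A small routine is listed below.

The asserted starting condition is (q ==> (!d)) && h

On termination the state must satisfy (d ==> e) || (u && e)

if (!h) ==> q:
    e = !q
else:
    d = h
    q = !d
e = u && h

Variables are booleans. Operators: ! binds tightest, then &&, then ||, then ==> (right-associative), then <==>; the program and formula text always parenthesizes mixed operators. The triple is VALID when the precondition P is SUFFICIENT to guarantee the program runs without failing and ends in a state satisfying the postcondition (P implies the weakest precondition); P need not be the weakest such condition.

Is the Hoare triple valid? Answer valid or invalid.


Working backward. After the program, (d ==> e) || (u && e) must hold.
Before e := u && h: (d ==> (u && h)) || (u && h)
Then branch requires (d ==> (u && h)) || (u && h); else branch requires (h ==> (u && h)) || (u && h).
Before the if: (((!h) ==> q) ==> ((d ==> (u && h)) || (u && h))) && ((!((!h) ==> q)) ==> ((h ==> (u && h)) || (u && h)))
The weakest precondition is (((!h) ==> q) ==> ((d ==> (u && h)) || (u && h))) && ((!((!h) ==> q)) ==> ((h ==> (u && h)) || (u && h))).
Check whether (q ==> (!d)) && h implies it.
Countermodel: at the initial state d = true, h = true, q = false, u = false, the precondition holds but the weakest precondition fails.
Answer: invalid


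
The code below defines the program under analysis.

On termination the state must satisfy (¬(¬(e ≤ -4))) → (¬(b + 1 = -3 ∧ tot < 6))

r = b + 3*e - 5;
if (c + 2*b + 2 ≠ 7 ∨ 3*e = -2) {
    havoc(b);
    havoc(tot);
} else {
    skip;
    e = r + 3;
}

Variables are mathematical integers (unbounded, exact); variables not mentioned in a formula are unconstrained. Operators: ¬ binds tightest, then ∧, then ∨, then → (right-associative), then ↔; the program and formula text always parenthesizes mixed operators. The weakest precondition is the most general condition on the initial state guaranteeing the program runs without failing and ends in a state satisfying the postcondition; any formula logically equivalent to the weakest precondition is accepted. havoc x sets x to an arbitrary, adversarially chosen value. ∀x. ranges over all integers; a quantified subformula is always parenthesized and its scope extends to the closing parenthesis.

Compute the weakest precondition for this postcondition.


Working backward. After the program, the postcondition (¬(¬(e ≤ -4))) → (¬(b + 1 = -3 ∧ tot < 6)) must hold; in canonical form it is e ≤ -4 → (¬(b = -4 ∧ tot < 6)).
Then branch requires ∀b_1. (∀tot_1. (e ≤ -4 → (¬(b_1 = -4 ∧ tot_1 < 6)))); else branch requires r ≤ -7 → (¬(b = -4 ∧ tot < 6)).
Before the if: ((2*b + c ≠ 5 ∨ 3*e = -2) → (∀b_1. (∀tot_1. (e ≤ -4 → (¬(b_1 = -4 ∧ tot_1 < 6)))))) ∧ ((¬(2*b + c ≠ 5 ∨ 3*e = -2)) → (r ≤ -7 → (¬(b = -4 ∧ tot < 6))))
Before r := b + 3*e - 5: ((2*b + c ≠ 5 ∨ 3*e = -2) → (∀b_1. (∀tot_1. (e ≤ -4 → (¬(b_1 = -4 ∧ tot_1 < 6)))))) ∧ ((¬(2*b + c ≠ 5 ∨ 3*e = -2)) → (b + 3*e ≤ -2 → (¬(b = -4 ∧ tot < 6))))
Answer: WP = ((2*b + c ≠ 5 ∨ 3*e = -2) → (∀b_1. (∀tot_1. (e ≤ -4 → (¬(b_1 = -4 ∧ tot_1 < 6)))))) ∧ ((¬(2*b + c ≠ 5 ∨ 3*e = -2)) → (b + 3*e ≤ -2 → (¬(b = -4 ∧ tot < 6))))


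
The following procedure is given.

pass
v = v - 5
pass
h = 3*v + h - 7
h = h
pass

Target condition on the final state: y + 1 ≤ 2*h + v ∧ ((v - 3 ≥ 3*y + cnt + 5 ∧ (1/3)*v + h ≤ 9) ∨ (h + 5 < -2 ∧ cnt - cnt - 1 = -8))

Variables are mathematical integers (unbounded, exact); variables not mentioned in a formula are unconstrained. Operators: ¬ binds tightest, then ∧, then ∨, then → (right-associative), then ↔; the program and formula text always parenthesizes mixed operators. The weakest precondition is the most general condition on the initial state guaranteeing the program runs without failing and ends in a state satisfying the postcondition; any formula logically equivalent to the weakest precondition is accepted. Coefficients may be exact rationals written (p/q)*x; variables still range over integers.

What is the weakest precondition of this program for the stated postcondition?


Working backward. After the program, the postcondition y + 1 ≤ 2*h + v ∧ ((v - 3 ≥ 3*y + cnt + 5 ∧ (1/3)*v + h ≤ 9) ∨ (h + 5 < -2 ∧ cnt - cnt - 1 = -8)) must hold; in canonical form it is y ≤ 2*h + v - 1 ∧ v ≥ cnt + 3*y + 8 ∧ h + (1/3)*v ≤ 9.
Before skip: y ≤ 2*h + v - 1 ∧ v ≥ cnt + 3*y + 8 ∧ h + (1/3)*v ≤ 9
Before h := h: y ≤ 2*h + v - 1 ∧ v ≥ cnt + 3*y + 8 ∧ h + (1/3)*v ≤ 9
Before h := 3*v + h - 7: y ≤ 2*h + 7*v - 15 ∧ v ≥ cnt + 3*y + 8 ∧ h + (10/3)*v ≤ 16
Before skip: y ≤ 2*h + 7*v - 15 ∧ v ≥ cnt + 3*y + 8 ∧ h + (10/3)*v ≤ 16
Before v := v - 5: y ≤ 2*h + 7*v - 50 ∧ v ≥ cnt + 3*y + 13 ∧ h + (10/3)*v ≤ 98/3
Before skip: y ≤ 2*h + 7*v - 50 ∧ v ≥ cnt + 3*y + 13 ∧ h + (10/3)*v ≤ 98/3
Answer: WP = y ≤ 2*h + 7*v - 50 ∧ v ≥ cnt + 3*y + 13 ∧ h + (10/3)*v ≤ 98/3


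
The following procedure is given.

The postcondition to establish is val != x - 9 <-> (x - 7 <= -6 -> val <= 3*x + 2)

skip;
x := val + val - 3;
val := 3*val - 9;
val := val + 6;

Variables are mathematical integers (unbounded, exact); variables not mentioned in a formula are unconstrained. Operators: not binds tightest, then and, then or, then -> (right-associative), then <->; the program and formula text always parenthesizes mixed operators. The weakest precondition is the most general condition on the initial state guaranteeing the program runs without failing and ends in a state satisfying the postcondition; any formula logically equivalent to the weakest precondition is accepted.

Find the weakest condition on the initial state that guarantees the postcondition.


Working backward. After the program, the postcondition val != x - 9 <-> (x - 7 <= -6 -> val <= 3*x + 2) must hold; in canonical form it is val != x - 9 <-> (x <= 1 -> val <= 3*x + 2).
Before val := val + 6: val != x - 15 <-> (x <= 1 -> val <= 3*x - 4)
Before val := 3*val - 9: 3*val != x - 6 <-> (x <= 1 -> 3*val <= 3*x + 5)
Before x := val + val - 3: val != -9 <-> (2*val <= 4 -> 3*val >= 4)
Before skip: val != -9 <-> (2*val <= 4 -> 3*val >= 4)
Answer: WP = val != -9 <-> (2*val <= 4 -> 3*val >= 4)


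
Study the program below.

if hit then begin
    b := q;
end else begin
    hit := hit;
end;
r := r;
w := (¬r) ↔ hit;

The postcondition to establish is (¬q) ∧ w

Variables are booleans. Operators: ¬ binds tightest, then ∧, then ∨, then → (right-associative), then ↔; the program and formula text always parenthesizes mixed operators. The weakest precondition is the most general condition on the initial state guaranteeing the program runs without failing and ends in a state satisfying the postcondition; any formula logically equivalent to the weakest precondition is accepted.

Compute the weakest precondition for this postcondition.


Working backward. After the program, (¬q) ∧ w must hold.
Before w := (¬r) ↔ hit: (¬q) ∧ ((¬r) ↔ hit)
Before r := r: (¬q) ∧ ((¬r) ↔ hit)
Then branch requires (¬q) ∧ ((¬r) ↔ hit); else branch requires (¬q) ∧ ((¬r) ↔ hit).
Before the if: (hit → ((¬q) ∧ ((¬r) ↔ hit))) ∧ ((¬hit) → ((¬q) ∧ ((¬r) ↔ hit)))
Answer: WP = (hit → ((¬q) ∧ ((¬r) ↔ hit))) ∧ ((¬hit) → ((¬q) ∧ ((¬r) ↔ hit)))


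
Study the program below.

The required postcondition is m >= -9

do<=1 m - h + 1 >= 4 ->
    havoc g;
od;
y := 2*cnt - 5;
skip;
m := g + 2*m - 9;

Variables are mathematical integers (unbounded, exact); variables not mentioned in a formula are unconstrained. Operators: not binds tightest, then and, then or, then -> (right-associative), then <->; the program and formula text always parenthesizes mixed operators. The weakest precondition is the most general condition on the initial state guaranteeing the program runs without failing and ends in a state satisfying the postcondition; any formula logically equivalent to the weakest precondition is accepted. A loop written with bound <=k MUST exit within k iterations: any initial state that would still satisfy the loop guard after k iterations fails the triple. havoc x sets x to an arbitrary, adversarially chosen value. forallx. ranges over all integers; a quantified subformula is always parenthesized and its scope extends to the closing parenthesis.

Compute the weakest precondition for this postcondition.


Working backward. After the program, m >= -9 must hold.
Before m := g + 2*m - 9: g + 2*m >= 0
Before skip: g + 2*m >= 0
Before y := 2*cnt - 5: g + 2*m >= 0
Before the loop (bound <=1), unroll the exhaustion recursion (WP_0 = exit-now case; WP_j = one more guarded iteration, up to j = 1):
  WP_0: (not (m >= h + 3)) and g + 2*m >= 0
  WP_1: (m >= h + 3 -> (forall g_1. ((not (m >= h + 3)) and g_1 + 2*m >= 0))) and ((not (m >= h + 3)) -> g + 2*m >= 0)
So before the loop: (m >= h + 3 -> (forall g_1. ((not (m >= h + 3)) and g_1 + 2*m >= 0))) and ((not (m >= h + 3)) -> g + 2*m >= 0)
Answer: WP = (m >= h + 3 -> (forall g_1. ((not (m >= h + 3)) and g_1 + 2*m >= 0))) and ((not (m >= h + 3)) -> g + 2*m >= 0)


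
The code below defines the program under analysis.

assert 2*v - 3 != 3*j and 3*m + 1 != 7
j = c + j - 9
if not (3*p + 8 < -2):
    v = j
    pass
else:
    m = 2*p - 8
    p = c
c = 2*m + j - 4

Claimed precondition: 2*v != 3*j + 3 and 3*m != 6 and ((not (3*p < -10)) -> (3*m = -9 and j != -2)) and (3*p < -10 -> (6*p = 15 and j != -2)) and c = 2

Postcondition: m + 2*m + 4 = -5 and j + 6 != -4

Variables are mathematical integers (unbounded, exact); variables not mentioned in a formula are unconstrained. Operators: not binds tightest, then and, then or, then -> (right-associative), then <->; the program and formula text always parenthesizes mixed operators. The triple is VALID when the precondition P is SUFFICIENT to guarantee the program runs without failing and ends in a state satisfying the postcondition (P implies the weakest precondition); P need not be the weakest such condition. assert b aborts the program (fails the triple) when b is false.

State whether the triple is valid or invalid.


Working backward. After the program, the postcondition m + 2*m + 4 = -5 and j + 6 != -4 must hold; in canonical form it is 3*m = -9 and j != -10.
Before c := 2*m + j - 4: 3*m = -9 and j != -10
Then branch requires 3*m = -9 and j != -10; else branch requires 6*p = 15 and j != -10.
Before the if: ((not (3*p < -10)) -> (3*m = -9 and j != -10)) and (3*p < -10 -> (6*p = 15 and j != -10))
Before j := c + j - 9: ((not (3*p < -10)) -> (3*m = -9 and c + j != -1)) and (3*p < -10 -> (6*p = 15 and c + j != -1))
Before assert 2*v - 3 != 3*j and 3*m + 1 != 7: 2*v != 3*j + 3 and 3*m != 6 and ((not (3*p < -10)) -> (3*m = -9 and c + j != -1)) and (3*p < -10 -> (6*p = 15 and c + j != -1))
The weakest precondition is 2*v != 3*j + 3 and 3*m != 6 and ((not (3*p < -10)) -> (3*m = -9 and c + j != -1)) and (3*p < -10 -> (6*p = 15 and c + j != -1)).
Check whether 2*v != 3*j + 3 and 3*m != 6 and ((not (3*p < -10)) -> (3*m = -9 and j != -2)) and (3*p < -10 -> (6*p = 15 and j != -2)) and c = 2 implies it.
Countermodel: at the initial state c = 2, j = -3, m = -3, p = -3, v = -2, the precondition holds but the weakest precondition fails.
Answer: invalid


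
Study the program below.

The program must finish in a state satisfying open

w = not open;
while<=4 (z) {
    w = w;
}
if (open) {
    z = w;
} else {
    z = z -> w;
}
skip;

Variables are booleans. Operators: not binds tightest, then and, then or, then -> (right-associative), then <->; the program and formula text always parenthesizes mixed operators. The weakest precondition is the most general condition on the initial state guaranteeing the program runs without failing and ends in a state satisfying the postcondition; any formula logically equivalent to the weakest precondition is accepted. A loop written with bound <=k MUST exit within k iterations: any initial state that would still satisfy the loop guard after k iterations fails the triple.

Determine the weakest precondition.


Working backward. After the program, open must hold.
Before skip: open
Then branch requires open; else branch requires open.
Before the if: (not open) -> open
Before the loop (bound <=4), unroll the exhaustion recursion (WP_0 = exit-now case; WP_j = one more guarded iteration, up to j = 4):
  WP_0: (not z) and ((not open) -> open)
  WP_1: (z -> ((not z) and ((not open) -> open))) and ((not z) -> ((not open) -> open))
  WP_2: (z -> ((z -> ((not z) and ((not open) -> open))) and ((not z) -> ((not open) -> open)))) and ((not z) -> ((not open) -> open))
  WP_3: (z -> ((z -> ((z -> ((not z) and ((not open) -> open))) and ((not z) -> ((not open) -> open)))) and ((not z) -> ((not open) -> open)))) and ((not z) -> ((not open) -> open))
  WP_4: (z -> ((z -> ((z -> ((z -> ((not z) and ((not open) -> open))) and ((not z) -> ((not open) -> open)))) and ((not z) -> ((not open) -> open)))) and ((not z) -> ((not open) -> open)))) and ((not z) -> ((not open) -> open))
So before the loop: (z -> ((z -> ((z -> ((z -> ((not z) and ((not open) -> open))) and ((not z) -> ((not open) -> open)))) and ((not z) -> ((not open) -> open)))) and ((not z) -> ((not open) -> open)))) and ((not z) -> ((not open) -> open))
Before w := not open: (z -> ((z -> ((z -> ((z -> ((not z) and ((not open) -> open))) and ((not z) -> ((not open) -> open)))) and ((not z) -> ((not open) -> open)))) and ((not z) -> ((not open) -> open)))) and ((not z) -> ((not open) -> open))
Answer: WP = (z -> ((z -> ((z -> ((z -> ((not z) and ((not open) -> open))) and ((not z) -> ((not open) -> open)))) and ((not z) -> ((not open) -> open)))) and ((not z) -> ((not open) -> open)))) and ((not z) -> ((not open) -> open))


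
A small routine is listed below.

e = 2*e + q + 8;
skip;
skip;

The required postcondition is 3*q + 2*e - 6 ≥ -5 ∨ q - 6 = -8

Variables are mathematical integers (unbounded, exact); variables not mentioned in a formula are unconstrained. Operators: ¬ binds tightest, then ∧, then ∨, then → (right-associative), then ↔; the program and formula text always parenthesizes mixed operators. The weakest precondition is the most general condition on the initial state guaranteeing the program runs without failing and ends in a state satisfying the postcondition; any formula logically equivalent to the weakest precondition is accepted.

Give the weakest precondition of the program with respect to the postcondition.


Working backward. After the program, the postcondition 3*q + 2*e - 6 ≥ -5 ∨ q - 6 = -8 must hold; in canonical form it is 2*e + 3*q ≥ 1 ∨ q = -2.
Before skip: 2*e + 3*q ≥ 1 ∨ q = -2
Before skip: 2*e + 3*q ≥ 1 ∨ q = -2
Before e := 2*e + q + 8: 4*e + 5*q ≥ -15 ∨ q = -2
Answer: WP = 4*e + 5*q ≥ -15 ∨ q = -2


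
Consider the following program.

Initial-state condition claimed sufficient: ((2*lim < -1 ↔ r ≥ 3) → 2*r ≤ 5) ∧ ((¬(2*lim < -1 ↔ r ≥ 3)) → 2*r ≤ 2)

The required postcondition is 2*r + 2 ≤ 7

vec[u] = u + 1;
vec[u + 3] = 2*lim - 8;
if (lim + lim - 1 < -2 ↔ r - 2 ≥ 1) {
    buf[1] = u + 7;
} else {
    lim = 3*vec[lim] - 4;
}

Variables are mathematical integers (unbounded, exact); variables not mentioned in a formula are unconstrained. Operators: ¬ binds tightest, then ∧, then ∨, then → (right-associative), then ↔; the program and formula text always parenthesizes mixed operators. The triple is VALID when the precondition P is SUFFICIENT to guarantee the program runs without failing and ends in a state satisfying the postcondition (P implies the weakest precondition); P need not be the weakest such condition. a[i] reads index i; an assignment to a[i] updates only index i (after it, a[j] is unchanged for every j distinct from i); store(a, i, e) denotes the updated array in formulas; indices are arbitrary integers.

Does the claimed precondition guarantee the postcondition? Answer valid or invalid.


Working backward. After the program, the postcondition 2*r + 2 ≤ 7 must hold; in canonical form it is 2*r ≤ 5.
Then branch requires 2*r ≤ 5; else branch requires 2*r ≤ 5.
Before the if: ((2*lim < -1 ↔ r ≥ 3) → 2*r ≤ 5) ∧ ((¬(2*lim < -1 ↔ r ≥ 3)) → 2*r ≤ 5)
Before vec[u + 3] := 2*lim - 8: ((2*lim < -1 ↔ r ≥ 3) → 2*r ≤ 5) ∧ ((¬(2*lim < -1 ↔ r ≥ 3)) → 2*r ≤ 5)
Before vec[u] := u + 1: ((2*lim < -1 ↔ r ≥ 3) → 2*r ≤ 5) ∧ ((¬(2*lim < -1 ↔ r ≥ 3)) → 2*r ≤ 5)
The weakest precondition is ((2*lim < -1 ↔ r ≥ 3) → 2*r ≤ 5) ∧ ((¬(2*lim < -1 ↔ r ≥ 3)) → 2*r ≤ 5).
Check whether ((2*lim < -1 ↔ r ≥ 3) → 2*r ≤ 5) ∧ ((¬(2*lim < -1 ↔ r ≥ 3)) → 2*r ≤ 2) implies it.
Every state satisfying the precondition satisfies the weakest precondition: the implication holds.
Answer: valid


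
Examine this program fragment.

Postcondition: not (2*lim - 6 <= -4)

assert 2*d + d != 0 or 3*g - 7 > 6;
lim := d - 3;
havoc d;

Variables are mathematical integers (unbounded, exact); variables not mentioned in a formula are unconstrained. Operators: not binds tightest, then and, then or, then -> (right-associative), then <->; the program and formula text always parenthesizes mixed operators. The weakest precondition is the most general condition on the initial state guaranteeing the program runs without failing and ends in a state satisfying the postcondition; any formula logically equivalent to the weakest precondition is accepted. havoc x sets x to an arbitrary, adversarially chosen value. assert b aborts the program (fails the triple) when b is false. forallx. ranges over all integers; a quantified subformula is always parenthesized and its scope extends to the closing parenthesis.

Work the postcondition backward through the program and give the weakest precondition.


Working backward. After the program, the postcondition not (2*lim - 6 <= -4) must hold; in canonical form it is not (2*lim <= 2).
Before havoc d: not (2*lim <= 2)
Before lim := d - 3: not (2*d <= 8)
Before assert 2*d + d != 0 or 3*g - 7 > 6: (3*d != 0 or 3*g > 13) and (not (2*d <= 8))
Answer: WP = (3*d != 0 or 3*g > 13) and (not (2*d <= 8))


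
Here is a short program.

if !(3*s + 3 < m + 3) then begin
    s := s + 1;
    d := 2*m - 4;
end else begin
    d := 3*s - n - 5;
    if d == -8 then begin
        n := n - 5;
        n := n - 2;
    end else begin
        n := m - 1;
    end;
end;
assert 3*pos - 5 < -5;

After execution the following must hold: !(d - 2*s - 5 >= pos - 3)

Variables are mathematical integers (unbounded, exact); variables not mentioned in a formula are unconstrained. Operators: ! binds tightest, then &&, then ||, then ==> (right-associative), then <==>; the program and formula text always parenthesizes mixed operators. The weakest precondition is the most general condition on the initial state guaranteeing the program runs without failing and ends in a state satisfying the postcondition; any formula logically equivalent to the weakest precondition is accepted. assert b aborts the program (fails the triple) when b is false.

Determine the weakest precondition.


Working backward. After the program, the postcondition !(d - 2*s - 5 >= pos - 3) must hold; in canonical form it is !(d >= pos + 2*s + 2).
Before assert 3*pos - 5 < -5: 3*pos < 0 && (!(d >= pos + 2*s + 2))
Then branch requires 3*pos < 0 && (!(2*m >= pos + 2*s + 8)); else branch requires (3*s == n - 3 ==> (3*pos < 0 && (!(s >= n + pos + 7)))) && ((!(3*s == n - 3)) ==> (3*pos < 0 && (!(s >= n + pos + 7)))).
Before the if: ((!(3*s < m)) ==> (3*pos < 0 && (!(2*m >= pos + 2*s + 8)))) && (3*s < m ==> ((3*s == n - 3 ==> (3*pos < 0 && (!(s >= n + pos + 7)))) && ((!(3*s == n - 3)) ==> (3*pos < 0 && (!(s >= n + pos + 7))))))
Answer: WP = ((!(3*s < m)) ==> (3*pos < 0 && (!(2*m >= pos + 2*s + 8)))) && (3*s < m ==> ((3*s == n - 3 ==> (3*pos < 0 && (!(s >= n + pos + 7)))) && ((!(3*s == n - 3)) ==> (3*pos < 0 && (!(s >= n + pos + 7))))))
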